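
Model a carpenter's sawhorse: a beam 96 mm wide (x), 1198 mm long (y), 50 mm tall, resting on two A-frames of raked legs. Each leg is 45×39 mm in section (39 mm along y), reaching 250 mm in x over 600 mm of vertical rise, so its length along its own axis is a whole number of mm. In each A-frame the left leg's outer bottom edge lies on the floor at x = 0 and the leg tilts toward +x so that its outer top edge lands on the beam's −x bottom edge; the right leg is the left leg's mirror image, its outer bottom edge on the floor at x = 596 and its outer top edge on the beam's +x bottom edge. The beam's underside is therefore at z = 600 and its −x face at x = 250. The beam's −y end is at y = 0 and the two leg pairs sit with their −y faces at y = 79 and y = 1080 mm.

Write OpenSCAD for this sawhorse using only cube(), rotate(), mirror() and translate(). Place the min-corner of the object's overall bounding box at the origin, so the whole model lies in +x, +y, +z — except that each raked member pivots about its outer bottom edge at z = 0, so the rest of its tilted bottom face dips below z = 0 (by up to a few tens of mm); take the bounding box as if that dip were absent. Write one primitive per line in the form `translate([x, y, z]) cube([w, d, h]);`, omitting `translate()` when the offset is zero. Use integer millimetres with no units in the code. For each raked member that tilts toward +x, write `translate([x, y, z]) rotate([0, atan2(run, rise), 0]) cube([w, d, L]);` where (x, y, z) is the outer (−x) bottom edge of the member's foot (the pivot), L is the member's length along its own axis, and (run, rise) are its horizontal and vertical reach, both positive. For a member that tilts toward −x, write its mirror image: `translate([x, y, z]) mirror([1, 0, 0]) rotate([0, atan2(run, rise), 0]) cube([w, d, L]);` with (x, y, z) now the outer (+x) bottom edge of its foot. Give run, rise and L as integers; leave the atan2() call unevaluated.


translate([250, 0, 600]) cube([96, 1198, 50]);
translate([0, 79, 0]) rotate([0, atan2(250, 600), 0]) cube([45, 39, 650]);
translate([596, 79, 0]) mirror([1, 0, 0]) rotate([0, atan2(250, 600), 0]) cube([45, 39, 650]);
translate([0, 1080, 0]) rotate([0, atan2(250, 600), 0]) cube([45, 39, 650]);
translate([596, 1080, 0]) mirror([1, 0, 0]) rotate([0, atan2(250, 600), 0]) cube([45, 39, 650]);


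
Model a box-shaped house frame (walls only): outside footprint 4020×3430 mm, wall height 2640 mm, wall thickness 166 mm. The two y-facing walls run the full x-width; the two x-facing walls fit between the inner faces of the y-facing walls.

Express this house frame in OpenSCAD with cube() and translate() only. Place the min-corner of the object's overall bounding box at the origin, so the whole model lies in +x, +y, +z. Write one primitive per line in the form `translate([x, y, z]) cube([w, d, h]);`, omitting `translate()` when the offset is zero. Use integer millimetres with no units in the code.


cube([4020, 166, 2640]);
translate([0, 3264, 0]) cube([4020, 166, 2640]);
translate([0, 166, 0]) cube([166, 3098, 2640]);
translate([3854, 166, 0]) cube([166, 3098, 2640]);


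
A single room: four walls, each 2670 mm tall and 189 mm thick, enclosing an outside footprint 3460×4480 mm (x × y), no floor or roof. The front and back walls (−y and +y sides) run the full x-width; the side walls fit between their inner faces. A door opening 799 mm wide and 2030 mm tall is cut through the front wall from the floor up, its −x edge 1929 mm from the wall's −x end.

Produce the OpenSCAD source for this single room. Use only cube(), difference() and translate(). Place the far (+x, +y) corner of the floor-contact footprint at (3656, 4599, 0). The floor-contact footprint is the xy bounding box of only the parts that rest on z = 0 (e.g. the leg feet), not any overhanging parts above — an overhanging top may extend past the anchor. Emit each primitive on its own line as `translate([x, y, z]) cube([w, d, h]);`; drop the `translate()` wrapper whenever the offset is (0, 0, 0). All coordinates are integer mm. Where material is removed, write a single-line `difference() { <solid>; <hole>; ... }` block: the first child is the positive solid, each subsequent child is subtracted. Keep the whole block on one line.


difference() { translate([196, 119, 0]) cube([3460, 189, 2670]); translate([2125, 119, 0]) cube([799, 189, 2030]); }
translate([196, 4410, 0]) cube([3460, 189, 2670]);
translate([196, 308, 0]) cube([189, 4102, 2670]);
translate([3467, 308, 0]) cube([189, 4102, 2670]);


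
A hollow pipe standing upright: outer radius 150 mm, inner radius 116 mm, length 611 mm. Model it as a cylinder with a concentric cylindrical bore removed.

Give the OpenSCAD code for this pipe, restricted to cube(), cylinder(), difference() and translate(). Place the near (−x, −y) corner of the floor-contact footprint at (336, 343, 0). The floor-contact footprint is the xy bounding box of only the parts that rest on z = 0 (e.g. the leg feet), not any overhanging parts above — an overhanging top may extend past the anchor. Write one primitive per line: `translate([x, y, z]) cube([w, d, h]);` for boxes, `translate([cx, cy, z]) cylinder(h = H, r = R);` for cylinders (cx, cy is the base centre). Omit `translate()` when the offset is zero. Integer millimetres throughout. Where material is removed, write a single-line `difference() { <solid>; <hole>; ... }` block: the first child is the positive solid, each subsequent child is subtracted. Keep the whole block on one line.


difference() { translate([486, 493, 0]) cylinder(h = 611, r = 150); translate([486, 493, 0]) cylinder(h = 611, r = 116); }


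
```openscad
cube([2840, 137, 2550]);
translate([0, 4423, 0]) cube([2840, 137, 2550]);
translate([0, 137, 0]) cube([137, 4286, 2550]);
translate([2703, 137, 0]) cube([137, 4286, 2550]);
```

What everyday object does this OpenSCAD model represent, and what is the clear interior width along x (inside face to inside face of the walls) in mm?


A house (or room) frame. The interior width is 2566 mm.

Four 2550 mm walls enclosing a rectangle with no floor or roof — a room or house frame. Outside width is 2840 mm and wall thickness is 137 mm, so the interior width is 2840 − 2 × 137 = 2566 mm.


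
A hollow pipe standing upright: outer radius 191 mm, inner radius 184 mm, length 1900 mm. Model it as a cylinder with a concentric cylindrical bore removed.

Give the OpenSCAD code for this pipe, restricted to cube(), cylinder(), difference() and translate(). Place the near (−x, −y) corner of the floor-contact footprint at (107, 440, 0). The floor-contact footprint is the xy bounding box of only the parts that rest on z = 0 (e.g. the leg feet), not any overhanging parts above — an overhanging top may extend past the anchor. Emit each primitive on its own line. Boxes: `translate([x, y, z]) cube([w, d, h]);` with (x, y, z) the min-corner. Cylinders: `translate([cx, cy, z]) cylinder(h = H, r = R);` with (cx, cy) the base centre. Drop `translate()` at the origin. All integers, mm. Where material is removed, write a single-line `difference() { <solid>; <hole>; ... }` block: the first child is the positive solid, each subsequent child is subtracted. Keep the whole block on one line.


difference() { translate([298, 631, 0]) cylinder(h = 1900, r = 191); translate([298, 631, 0]) cylinder(h = 1900, r = 184); }


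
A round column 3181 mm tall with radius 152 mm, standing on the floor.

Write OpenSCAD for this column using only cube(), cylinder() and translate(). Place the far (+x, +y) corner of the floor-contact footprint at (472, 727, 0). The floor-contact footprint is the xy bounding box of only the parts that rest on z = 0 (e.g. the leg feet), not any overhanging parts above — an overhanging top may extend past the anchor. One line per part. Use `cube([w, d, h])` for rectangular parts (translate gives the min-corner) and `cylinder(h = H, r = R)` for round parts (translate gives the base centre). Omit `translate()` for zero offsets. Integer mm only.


translate([320, 575, 0]) cylinder(h = 3181, r = 152);


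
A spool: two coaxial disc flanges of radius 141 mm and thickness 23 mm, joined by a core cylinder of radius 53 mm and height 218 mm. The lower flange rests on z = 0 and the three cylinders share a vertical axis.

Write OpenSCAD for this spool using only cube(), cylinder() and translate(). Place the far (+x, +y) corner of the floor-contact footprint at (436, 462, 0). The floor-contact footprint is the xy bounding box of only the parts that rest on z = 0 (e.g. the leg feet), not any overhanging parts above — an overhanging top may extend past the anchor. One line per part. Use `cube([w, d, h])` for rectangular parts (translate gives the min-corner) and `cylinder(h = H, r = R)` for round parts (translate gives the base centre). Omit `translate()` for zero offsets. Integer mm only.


translate([295, 321, 0]) cylinder(h = 23, r = 141);
translate([295, 321, 23]) cylinder(h = 218, r = 53);
translate([295, 321, 241]) cylinder(h = 23, r = 141);


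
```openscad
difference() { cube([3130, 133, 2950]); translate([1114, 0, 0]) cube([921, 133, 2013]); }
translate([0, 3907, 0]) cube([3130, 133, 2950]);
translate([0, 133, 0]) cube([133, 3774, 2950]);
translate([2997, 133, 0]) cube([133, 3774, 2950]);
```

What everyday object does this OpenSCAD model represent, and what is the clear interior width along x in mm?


A single room. The interior width is 2864 mm.

Four walls enclosing a rectangle with a door in the front wall — a room. Outside width 3130 minus two 133 mm walls gives 2864 mm.


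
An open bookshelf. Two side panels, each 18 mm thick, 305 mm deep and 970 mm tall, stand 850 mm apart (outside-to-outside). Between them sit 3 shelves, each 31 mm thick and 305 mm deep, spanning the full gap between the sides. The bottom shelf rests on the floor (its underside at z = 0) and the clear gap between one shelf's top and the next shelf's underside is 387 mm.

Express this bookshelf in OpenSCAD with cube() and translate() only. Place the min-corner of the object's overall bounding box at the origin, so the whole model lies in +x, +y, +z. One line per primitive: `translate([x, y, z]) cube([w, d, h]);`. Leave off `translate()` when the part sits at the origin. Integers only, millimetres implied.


cube([18, 305, 970]);
translate([832, 0, 0]) cube([18, 305, 970]);
translate([18, 0, 0]) cube([814, 305, 31]);
translate([18, 0, 418]) cube([814, 305, 31]);
translate([18, 0, 836]) cube([814, 305, 31]);


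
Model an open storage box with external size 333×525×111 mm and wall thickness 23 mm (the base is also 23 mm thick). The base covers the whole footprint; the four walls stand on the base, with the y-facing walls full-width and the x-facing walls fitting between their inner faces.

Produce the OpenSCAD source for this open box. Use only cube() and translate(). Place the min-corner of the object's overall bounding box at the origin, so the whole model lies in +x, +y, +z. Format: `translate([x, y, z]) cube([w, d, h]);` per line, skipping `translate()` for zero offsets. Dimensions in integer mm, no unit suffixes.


cube([333, 525, 23]);
translate([0, 0, 23]) cube([333, 23, 88]);
translate([0, 502, 23]) cube([333, 23, 88]);
translate([0, 23, 23]) cube([23, 479, 88]);
translate([310, 23, 23]) cube([23, 479, 88]);


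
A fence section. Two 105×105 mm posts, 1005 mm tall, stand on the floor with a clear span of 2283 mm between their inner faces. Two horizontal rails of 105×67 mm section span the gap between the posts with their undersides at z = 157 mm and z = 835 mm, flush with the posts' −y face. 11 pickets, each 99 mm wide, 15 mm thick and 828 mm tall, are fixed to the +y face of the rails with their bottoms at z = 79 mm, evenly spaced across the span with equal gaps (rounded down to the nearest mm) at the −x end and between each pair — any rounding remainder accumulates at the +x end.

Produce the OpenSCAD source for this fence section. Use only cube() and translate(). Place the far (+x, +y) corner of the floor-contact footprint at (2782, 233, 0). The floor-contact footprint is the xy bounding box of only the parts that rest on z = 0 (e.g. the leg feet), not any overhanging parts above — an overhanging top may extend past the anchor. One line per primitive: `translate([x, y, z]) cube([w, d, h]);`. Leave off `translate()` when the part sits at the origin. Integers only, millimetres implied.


translate([289, 128, 0]) cube([105, 105, 1005]);
translate([2677, 128, 0]) cube([105, 105, 1005]);
translate([394, 128, 157]) cube([2283, 105, 67]);
translate([394, 128, 835]) cube([2283, 105, 67]);
translate([493, 233, 79]) cube([99, 15, 828]);
translate([691, 233, 79]) cube([99, 15, 828]);
translate([889, 233, 79]) cube([99, 15, 828]);
translate([1087, 233, 79]) cube([99, 15, 828]);
translate([1285, 233, 79]) cube([99, 15, 828]);
translate([1483, 233, 79]) cube([99, 15, 828]);
translate([1681, 233, 79]) cube([99, 15, 828]);
translate([1879, 233, 79]) cube([99, 15, 828]);
translate([2077, 233, 79]) cube([99, 15, 828]);
translate([2275, 233, 79]) cube([99, 15, 828]);
translate([2473, 233, 79]) cube([99, 15, 828]);


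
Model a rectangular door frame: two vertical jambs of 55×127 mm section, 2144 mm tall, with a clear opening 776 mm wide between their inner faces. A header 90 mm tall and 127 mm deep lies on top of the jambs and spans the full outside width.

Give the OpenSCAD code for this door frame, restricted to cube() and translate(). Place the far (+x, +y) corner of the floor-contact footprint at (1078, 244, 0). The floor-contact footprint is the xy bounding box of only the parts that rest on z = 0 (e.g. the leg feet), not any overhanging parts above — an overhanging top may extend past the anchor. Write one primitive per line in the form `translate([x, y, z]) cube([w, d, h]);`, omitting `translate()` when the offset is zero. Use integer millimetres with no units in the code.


translate([192, 117, 0]) cube([55, 127, 2144]);
translate([1023, 117, 0]) cube([55, 127, 2144]);
translate([192, 117, 2144]) cube([886, 127, 90]);


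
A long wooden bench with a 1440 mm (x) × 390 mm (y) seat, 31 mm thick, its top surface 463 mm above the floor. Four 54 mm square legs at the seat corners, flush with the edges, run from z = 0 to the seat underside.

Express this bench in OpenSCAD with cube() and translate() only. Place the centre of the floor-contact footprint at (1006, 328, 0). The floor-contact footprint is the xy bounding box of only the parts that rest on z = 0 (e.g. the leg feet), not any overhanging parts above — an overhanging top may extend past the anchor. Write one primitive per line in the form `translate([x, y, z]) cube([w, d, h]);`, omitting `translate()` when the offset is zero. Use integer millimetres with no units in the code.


translate([286, 133, 432]) cube([1440, 390, 31]);
translate([286, 133, 0]) cube([54, 54, 432]);
translate([286, 469, 0]) cube([54, 54, 432]);
translate([1672, 133, 0]) cube([54, 54, 432]);
translate([1672, 469, 0]) cube([54, 54, 432]);


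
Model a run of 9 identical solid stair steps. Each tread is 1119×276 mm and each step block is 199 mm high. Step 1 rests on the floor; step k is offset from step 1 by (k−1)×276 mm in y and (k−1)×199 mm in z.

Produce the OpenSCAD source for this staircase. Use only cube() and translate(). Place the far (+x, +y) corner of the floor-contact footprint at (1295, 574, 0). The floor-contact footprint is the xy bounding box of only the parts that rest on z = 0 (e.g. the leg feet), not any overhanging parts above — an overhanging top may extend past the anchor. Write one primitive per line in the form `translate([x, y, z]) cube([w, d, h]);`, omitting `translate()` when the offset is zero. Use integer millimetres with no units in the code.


translate([176, 298, 0]) cube([1119, 276, 199]);
translate([176, 574, 199]) cube([1119, 276, 199]);
translate([176, 850, 398]) cube([1119, 276, 199]);
translate([176, 1126, 597]) cube([1119, 276, 199]);
translate([176, 1402, 796]) cube([1119, 276, 199]);
translate([176, 1678, 995]) cube([1119, 276, 199]);
translate([176, 1954, 1194]) cube([1119, 276, 199]);
translate([176, 2230, 1393]) cube([1119, 276, 199]);
translate([176, 2506, 1592]) cube([1119, 276, 199]);


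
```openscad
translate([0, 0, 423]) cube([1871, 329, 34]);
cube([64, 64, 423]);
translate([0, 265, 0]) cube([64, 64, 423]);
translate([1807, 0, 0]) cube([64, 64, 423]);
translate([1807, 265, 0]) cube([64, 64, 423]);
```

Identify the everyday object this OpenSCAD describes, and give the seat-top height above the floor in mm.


A bench. The seat-top height is 457 mm.

A long slab on four corner posts — a bench. The slab sits at z = 423 with thickness 34, so the top is 423 + 34 = 457 mm.


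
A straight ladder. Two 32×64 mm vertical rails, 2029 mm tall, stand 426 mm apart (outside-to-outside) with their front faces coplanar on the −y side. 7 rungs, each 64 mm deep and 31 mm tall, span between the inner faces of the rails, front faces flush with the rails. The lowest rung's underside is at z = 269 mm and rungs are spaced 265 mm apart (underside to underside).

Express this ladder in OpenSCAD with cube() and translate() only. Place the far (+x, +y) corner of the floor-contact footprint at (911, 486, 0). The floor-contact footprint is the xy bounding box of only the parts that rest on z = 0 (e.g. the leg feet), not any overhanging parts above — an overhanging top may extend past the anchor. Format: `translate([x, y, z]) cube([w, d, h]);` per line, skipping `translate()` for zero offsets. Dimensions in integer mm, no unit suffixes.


translate([485, 422, 0]) cube([32, 64, 2029]);
translate([879, 422, 0]) cube([32, 64, 2029]);
translate([517, 422, 269]) cube([362, 64, 31]);
translate([517, 422, 534]) cube([362, 64, 31]);
translate([517, 422, 799]) cube([362, 64, 31]);
translate([517, 422, 1064]) cube([362, 64, 31]);
translate([517, 422, 1329]) cube([362, 64, 31]);
translate([517, 422, 1594]) cube([362, 64, 31]);
translate([517, 422, 1859]) cube([362, 64, 31]);


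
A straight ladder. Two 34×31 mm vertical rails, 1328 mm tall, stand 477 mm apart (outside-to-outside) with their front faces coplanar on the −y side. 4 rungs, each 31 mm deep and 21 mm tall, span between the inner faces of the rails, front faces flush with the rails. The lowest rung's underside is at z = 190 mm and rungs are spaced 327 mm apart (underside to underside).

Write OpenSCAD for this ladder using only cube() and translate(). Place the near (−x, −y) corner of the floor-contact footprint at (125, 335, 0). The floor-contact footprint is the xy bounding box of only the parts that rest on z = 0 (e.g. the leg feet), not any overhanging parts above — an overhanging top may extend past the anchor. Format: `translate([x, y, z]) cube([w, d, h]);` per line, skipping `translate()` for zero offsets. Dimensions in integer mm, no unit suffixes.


translate([125, 335, 0]) cube([34, 31, 1328]);
translate([568, 335, 0]) cube([34, 31, 1328]);
translate([159, 335, 190]) cube([409, 31, 21]);
translate([159, 335, 517]) cube([409, 31, 21]);
translate([159, 335, 844]) cube([409, 31, 21]);
translate([159, 335, 1171]) cube([409, 31, 21]);


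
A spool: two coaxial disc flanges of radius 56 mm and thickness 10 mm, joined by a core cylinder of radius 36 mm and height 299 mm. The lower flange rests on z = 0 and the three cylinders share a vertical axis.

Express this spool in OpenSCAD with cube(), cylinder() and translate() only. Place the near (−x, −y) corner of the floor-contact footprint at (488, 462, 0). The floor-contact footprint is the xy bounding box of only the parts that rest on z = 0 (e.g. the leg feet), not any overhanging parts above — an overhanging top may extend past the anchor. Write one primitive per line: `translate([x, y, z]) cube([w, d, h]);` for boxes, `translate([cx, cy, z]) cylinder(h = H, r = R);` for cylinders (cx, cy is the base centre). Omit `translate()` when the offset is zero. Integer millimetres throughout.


translate([544, 518, 0]) cylinder(h = 10, r = 56);
translate([544, 518, 10]) cylinder(h = 299, r = 36);
translate([544, 518, 309]) cylinder(h = 10, r = 56);


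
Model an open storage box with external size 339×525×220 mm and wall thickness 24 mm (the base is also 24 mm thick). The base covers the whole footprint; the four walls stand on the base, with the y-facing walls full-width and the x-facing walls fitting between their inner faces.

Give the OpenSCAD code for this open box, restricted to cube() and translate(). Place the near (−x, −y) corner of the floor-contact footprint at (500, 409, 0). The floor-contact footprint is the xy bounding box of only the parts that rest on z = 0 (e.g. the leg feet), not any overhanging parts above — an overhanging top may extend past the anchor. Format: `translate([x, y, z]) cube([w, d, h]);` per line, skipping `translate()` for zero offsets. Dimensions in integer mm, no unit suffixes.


translate([500, 409, 0]) cube([339, 525, 24]);
translate([500, 409, 24]) cube([339, 24, 196]);
translate([500, 910, 24]) cube([339, 24, 196]);
translate([500, 433, 24]) cube([24, 477, 196]);
translate([815, 433, 24]) cube([24, 477, 196]);


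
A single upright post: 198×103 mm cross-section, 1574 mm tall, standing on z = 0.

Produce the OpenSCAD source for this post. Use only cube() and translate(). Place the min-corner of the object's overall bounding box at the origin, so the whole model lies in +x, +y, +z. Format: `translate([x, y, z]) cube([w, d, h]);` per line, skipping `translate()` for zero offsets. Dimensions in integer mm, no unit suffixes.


cube([198, 103, 1574]);


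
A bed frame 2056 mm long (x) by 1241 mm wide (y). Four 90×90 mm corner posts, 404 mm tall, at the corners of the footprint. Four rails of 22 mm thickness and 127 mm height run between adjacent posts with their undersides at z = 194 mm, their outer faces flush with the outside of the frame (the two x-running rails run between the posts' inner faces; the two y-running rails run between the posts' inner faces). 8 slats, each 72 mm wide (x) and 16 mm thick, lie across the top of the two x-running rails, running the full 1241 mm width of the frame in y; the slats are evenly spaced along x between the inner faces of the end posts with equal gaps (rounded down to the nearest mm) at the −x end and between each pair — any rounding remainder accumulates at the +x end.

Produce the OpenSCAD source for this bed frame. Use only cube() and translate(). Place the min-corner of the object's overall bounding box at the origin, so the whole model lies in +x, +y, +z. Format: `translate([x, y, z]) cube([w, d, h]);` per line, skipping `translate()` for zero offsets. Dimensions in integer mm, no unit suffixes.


cube([90, 90, 404]);
translate([0, 1151, 0]) cube([90, 90, 404]);
translate([1966, 0, 0]) cube([90, 90, 404]);
translate([1966, 1151, 0]) cube([90, 90, 404]);
translate([90, 0, 194]) cube([1876, 22, 127]);
translate([90, 1219, 194]) cube([1876, 22, 127]);
translate([0, 90, 194]) cube([22, 1061, 127]);
translate([2034, 90, 194]) cube([22, 1061, 127]);
translate([234, 0, 321]) cube([72, 1241, 16]);
translate([450, 0, 321]) cube([72, 1241, 16]);
translate([666, 0, 321]) cube([72, 1241, 16]);
translate([882, 0, 321]) cube([72, 1241, 16]);
translate([1098, 0, 321]) cube([72, 1241, 16]);
translate([1314, 0, 321]) cube([72, 1241, 16]);
translate([1530, 0, 321]) cube([72, 1241, 16]);
translate([1746, 0, 321]) cube([72, 1241, 16]);


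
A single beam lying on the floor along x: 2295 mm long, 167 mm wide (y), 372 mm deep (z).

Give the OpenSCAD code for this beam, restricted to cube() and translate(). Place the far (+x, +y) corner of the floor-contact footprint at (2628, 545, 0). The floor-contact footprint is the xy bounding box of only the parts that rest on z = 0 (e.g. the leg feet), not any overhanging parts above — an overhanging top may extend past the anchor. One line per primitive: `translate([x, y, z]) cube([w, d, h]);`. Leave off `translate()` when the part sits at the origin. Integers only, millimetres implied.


translate([333, 378, 0]) cube([2295, 167, 372]);


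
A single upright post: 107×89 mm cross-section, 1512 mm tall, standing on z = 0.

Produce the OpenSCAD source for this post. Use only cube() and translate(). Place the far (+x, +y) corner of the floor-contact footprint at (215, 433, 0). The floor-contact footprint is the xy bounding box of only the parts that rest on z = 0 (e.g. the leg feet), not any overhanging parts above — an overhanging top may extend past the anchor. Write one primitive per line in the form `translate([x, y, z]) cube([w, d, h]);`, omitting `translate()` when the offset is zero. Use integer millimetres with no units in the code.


translate([108, 344, 0]) cube([107, 89, 1512]);


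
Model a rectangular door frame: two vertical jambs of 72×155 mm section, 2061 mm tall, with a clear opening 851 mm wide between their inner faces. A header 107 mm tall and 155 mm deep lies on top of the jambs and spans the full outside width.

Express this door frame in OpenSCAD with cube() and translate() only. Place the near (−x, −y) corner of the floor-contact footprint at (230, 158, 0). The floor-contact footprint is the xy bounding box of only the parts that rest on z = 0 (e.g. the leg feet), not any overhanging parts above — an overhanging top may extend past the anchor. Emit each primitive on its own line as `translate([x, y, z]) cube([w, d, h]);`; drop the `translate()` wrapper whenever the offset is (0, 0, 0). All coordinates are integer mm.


translate([230, 158, 0]) cube([72, 155, 2061]);
translate([1153, 158, 0]) cube([72, 155, 2061]);
translate([230, 158, 2061]) cube([995, 155, 107]);


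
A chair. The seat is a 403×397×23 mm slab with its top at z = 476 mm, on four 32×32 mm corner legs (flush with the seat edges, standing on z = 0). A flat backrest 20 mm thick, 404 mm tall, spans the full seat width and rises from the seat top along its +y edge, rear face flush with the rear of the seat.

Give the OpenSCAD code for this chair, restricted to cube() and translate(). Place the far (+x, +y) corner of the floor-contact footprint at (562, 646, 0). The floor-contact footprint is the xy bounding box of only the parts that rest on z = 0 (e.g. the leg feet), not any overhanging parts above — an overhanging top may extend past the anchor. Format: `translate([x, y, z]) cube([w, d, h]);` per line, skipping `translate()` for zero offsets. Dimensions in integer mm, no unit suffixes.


translate([159, 249, 453]) cube([403, 397, 23]);
translate([159, 249, 0]) cube([32, 32, 453]);
translate([530, 249, 0]) cube([32, 32, 453]);
translate([159, 614, 0]) cube([32, 32, 453]);
translate([530, 614, 0]) cube([32, 32, 453]);
translate([159, 626, 476]) cube([403, 20, 404]);


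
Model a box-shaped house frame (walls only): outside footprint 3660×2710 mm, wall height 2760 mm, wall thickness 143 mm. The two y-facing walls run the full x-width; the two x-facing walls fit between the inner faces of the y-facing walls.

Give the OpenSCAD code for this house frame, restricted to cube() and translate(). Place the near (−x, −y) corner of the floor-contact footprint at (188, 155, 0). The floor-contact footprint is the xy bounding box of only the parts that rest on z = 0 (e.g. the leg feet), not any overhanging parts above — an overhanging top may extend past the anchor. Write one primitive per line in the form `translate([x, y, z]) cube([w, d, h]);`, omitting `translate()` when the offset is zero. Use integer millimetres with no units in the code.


translate([188, 155, 0]) cube([3660, 143, 2760]);
translate([188, 2722, 0]) cube([3660, 143, 2760]);
translate([188, 298, 0]) cube([143, 2424, 2760]);
translate([3705, 298, 0]) cube([143, 2424, 2760]);


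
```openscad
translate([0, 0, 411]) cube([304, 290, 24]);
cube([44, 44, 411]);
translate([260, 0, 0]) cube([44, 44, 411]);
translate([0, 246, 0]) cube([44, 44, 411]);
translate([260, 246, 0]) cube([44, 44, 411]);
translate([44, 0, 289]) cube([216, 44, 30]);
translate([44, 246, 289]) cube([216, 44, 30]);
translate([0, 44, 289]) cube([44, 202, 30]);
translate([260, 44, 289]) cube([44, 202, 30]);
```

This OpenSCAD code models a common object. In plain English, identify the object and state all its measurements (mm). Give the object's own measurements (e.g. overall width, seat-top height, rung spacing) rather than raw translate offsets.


A simple wooden stool: a rectangular seat 304 mm (x) by 290 mm (y), 24 mm thick, top face at z = 435 mm, on four square legs, each 44×44 mm in cross-section. The legs rest on z = 0, each flush with a corner of the seat. Four stretchers, 44 mm wide and 30 mm tall, connect adjacent legs with their undersides at z = 289 mm, each running between the inner faces of the legs it joins and aligned with the legs' outer faces on the other axis.


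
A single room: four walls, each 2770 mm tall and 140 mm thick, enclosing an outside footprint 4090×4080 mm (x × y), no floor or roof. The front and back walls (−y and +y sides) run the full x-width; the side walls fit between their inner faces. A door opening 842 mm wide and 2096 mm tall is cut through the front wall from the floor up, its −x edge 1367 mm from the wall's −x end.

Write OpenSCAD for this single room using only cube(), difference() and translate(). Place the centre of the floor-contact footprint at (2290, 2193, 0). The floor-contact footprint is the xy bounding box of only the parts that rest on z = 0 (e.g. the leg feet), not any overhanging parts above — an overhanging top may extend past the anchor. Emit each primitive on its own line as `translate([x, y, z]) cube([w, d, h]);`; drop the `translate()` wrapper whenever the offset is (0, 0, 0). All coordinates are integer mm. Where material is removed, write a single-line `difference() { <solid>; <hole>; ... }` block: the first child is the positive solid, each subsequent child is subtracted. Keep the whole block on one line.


difference() { translate([245, 153, 0]) cube([4090, 140, 2770]); translate([1612, 153, 0]) cube([842, 140, 2096]); }
translate([245, 4093, 0]) cube([4090, 140, 2770]);
translate([245, 293, 0]) cube([140, 3800, 2770]);
translate([4195, 293, 0]) cube([140, 3800, 2770]);


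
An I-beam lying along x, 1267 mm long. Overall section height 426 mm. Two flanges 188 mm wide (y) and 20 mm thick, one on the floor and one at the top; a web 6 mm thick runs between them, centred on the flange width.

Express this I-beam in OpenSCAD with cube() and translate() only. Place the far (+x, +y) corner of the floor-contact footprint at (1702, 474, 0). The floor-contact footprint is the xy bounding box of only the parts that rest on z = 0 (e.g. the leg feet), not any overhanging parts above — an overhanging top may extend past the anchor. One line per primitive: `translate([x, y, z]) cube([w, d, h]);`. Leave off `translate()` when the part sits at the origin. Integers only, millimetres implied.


translate([435, 286, 0]) cube([1267, 188, 20]);
translate([435, 377, 20]) cube([1267, 6, 386]);
translate([435, 286, 406]) cube([1267, 188, 20]);


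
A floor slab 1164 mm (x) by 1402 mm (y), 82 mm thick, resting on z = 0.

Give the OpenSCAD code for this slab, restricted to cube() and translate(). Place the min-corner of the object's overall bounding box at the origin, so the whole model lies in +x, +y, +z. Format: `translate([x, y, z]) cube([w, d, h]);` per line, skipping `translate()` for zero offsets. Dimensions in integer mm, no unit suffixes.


cube([1164, 1402, 82]);


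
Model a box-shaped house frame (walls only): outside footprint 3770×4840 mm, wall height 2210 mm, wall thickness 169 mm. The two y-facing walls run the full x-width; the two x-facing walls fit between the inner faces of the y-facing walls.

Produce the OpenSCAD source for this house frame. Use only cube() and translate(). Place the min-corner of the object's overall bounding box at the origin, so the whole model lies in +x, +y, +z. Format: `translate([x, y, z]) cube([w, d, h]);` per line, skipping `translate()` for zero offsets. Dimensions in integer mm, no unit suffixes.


cube([3770, 169, 2210]);
translate([0, 4671, 0]) cube([3770, 169, 2210]);
translate([0, 169, 0]) cube([169, 4502, 2210]);
translate([3601, 169, 0]) cube([169, 4502, 2210]);


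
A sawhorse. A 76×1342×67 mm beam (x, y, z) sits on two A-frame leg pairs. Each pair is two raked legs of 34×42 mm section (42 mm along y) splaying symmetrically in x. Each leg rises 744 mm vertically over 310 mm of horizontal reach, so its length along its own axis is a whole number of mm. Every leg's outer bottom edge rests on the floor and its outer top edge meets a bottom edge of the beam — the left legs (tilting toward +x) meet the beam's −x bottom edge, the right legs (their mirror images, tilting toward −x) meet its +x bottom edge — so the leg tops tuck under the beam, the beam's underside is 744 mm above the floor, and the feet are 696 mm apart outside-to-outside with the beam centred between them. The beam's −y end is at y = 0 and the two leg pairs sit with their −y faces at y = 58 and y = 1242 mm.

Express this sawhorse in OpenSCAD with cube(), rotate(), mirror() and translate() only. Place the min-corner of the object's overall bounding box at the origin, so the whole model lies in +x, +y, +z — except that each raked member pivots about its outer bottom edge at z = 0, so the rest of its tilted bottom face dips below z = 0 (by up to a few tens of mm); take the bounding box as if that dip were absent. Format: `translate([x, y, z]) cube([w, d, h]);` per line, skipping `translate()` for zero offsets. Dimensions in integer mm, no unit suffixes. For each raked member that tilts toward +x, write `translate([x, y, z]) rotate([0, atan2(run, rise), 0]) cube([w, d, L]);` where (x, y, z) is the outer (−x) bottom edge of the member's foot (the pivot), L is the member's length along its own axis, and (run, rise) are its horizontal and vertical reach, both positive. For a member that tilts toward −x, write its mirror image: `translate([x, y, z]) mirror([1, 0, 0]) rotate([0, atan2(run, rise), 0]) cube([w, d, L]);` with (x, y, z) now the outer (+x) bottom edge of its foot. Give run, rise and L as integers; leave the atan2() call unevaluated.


translate([310, 0, 744]) cube([76, 1342, 67]);
translate([0, 58, 0]) rotate([0, atan2(310, 744), 0]) cube([34, 42, 806]);
translate([696, 58, 0]) mirror([1, 0, 0]) rotate([0, atan2(310, 744), 0]) cube([34, 42, 806]);
translate([0, 1242, 0]) rotate([0, atan2(310, 744), 0]) cube([34, 42, 806]);
translate([696, 1242, 0]) mirror([1, 0, 0]) rotate([0, atan2(310, 744), 0]) cube([34, 42, 806]);


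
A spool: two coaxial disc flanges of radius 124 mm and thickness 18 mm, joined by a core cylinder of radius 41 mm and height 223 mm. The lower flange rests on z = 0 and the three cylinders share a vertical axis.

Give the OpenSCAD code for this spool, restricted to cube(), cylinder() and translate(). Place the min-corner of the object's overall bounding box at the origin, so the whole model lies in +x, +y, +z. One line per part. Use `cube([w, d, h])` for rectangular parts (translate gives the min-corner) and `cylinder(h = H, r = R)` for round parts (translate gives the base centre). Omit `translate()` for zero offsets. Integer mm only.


translate([124, 124, 0]) cylinder(h = 18, r = 124);
translate([124, 124, 18]) cylinder(h = 223, r = 41);
translate([124, 124, 241]) cylinder(h = 18, r = 124);


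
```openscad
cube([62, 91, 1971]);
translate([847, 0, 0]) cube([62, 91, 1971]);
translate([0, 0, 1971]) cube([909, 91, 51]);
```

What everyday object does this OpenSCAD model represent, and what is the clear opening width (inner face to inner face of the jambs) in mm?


A door frame. The clear opening width is 785 mm.

Two 1971 mm tall posts with a header on top — a door frame. The left jamb is 62 mm wide at x = 0; the right jamb starts at x = 847. The clear opening is 847 − 62 = 785 mm.


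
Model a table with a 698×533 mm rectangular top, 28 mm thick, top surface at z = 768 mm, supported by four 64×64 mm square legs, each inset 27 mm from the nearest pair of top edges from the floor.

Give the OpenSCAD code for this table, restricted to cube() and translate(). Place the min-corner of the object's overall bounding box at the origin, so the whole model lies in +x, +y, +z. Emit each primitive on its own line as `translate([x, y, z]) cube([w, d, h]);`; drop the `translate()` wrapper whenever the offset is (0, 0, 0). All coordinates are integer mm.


translate([0, 0, 740]) cube([698, 533, 28]);
translate([27, 27, 0]) cube([64, 64, 740]);
translate([607, 27, 0]) cube([64, 64, 740]);
translate([27, 442, 0]) cube([64, 64, 740]);
translate([607, 442, 0]) cube([64, 64, 740]);


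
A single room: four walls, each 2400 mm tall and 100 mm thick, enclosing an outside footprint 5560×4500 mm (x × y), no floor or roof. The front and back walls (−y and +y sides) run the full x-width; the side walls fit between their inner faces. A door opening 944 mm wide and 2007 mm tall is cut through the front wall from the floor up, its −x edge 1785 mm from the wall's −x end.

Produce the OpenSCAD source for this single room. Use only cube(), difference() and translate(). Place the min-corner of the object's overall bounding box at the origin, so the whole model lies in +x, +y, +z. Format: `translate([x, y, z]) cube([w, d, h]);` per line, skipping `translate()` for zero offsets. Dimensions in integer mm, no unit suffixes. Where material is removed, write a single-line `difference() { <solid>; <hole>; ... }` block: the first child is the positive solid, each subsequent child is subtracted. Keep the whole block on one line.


difference() { cube([5560, 100, 2400]); translate([1785, 0, 0]) cube([944, 100, 2007]); }
translate([0, 4400, 0]) cube([5560, 100, 2400]);
translate([0, 100, 0]) cube([100, 4300, 2400]);
translate([5460, 100, 0]) cube([100, 4300, 2400]);


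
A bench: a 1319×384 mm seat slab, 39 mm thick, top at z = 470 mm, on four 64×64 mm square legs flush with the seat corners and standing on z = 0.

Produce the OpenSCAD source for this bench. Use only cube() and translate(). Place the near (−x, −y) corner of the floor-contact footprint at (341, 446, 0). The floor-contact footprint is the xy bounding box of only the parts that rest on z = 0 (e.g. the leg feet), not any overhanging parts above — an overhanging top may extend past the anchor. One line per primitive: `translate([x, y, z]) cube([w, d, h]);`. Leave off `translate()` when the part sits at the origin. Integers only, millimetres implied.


translate([341, 446, 431]) cube([1319, 384, 39]);
translate([341, 446, 0]) cube([64, 64, 431]);
translate([341, 766, 0]) cube([64, 64, 431]);
translate([1596, 446, 0]) cube([64, 64, 431]);
translate([1596, 766, 0]) cube([64, 64, 431]);


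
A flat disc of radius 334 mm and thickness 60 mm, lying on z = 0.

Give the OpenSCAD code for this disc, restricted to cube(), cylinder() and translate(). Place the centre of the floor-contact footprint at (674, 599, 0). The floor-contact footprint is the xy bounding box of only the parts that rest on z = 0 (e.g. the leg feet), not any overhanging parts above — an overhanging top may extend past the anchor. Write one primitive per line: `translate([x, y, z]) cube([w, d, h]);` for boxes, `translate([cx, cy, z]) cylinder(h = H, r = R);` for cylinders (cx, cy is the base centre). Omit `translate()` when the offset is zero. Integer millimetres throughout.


translate([674, 599, 0]) cylinder(h = 60, r = 334);


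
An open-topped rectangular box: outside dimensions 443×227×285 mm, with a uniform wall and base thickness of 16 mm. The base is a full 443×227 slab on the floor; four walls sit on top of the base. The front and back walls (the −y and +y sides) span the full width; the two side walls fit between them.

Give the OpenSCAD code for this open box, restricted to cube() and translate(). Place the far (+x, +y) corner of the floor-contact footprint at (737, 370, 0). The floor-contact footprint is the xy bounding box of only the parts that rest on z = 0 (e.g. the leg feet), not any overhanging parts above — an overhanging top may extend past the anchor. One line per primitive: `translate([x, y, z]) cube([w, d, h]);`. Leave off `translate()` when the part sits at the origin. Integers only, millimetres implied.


translate([294, 143, 0]) cube([443, 227, 16]);
translate([294, 143, 16]) cube([443, 16, 269]);
translate([294, 354, 16]) cube([443, 16, 269]);
translate([294, 159, 16]) cube([16, 195, 269]);
translate([721, 159, 16]) cube([16, 195, 269]);
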